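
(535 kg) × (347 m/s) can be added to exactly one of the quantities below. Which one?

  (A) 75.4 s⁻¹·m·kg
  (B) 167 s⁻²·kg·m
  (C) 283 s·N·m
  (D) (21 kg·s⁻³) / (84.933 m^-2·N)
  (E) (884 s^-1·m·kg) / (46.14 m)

(A)

Reference: [kg] · [m·s⁻¹] = kg·m·s⁻¹.
Each option:
  (A) kg·m·s⁻¹  ← same
  (B) kg·m·s⁻²
  (C) N·m·s = kg·m·s⁻²·m·s = kg·m²·s⁻¹
  (D) [kg·s⁻³] / [kg·m⁻¹·s⁻²] = m·s⁻¹
  (E) [kg·m·s⁻¹] / [m] = kg·s⁻¹
Only (A) matches kg·m·s⁻¹.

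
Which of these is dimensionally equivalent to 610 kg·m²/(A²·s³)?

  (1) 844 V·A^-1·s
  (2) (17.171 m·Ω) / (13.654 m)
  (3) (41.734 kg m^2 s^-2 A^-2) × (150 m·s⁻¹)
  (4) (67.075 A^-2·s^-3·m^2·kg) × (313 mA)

(2)

Reference: kg·m²·s⁻³·A⁻².
Each option:
  (1) V·s·A⁻¹ = J·C⁻¹·s·A⁻¹ = kg·m²·s⁻²·A⁻²
  (2) [kg·m³·s⁻³·A⁻²] / [m] = kg·m²·s⁻³·A⁻²  ← same
  (3) [kg·m²·s⁻²·A⁻²] · [m·s⁻¹] = kg·m³·s⁻³·A⁻²
  (4) [kg·m²·s⁻³·A⁻²] · [A] = kg·m²·s⁻³·A⁻¹
Only (2) matches kg·m²·s⁻³·A⁻².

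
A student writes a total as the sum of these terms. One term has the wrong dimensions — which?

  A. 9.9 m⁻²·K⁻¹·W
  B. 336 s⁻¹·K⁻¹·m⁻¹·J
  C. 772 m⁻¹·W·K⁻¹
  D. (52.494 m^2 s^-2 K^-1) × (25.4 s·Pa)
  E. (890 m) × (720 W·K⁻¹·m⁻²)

Expand each in SI base units:
  A. W·m⁻²·K⁻¹ = J·s⁻¹·m⁻²·K⁻¹ = kg·s⁻³·K⁻¹
  B. J·s⁻¹·m⁻¹·K⁻¹ = N·m·s⁻¹·m⁻¹·K⁻¹ = kg·m·s⁻³·K⁻¹
  C. W·m⁻¹·K⁻¹ = J·s⁻¹·m⁻¹·K⁻¹ = kg·m·s⁻³·K⁻¹
  D. [m²·s⁻²·K⁻¹] · [kg·m⁻¹·s⁻¹] = kg·m·s⁻³·K⁻¹
  E. [m] · [kg·s⁻³·K⁻¹] = kg·m·s⁻³·K⁻¹
All reduce to kg·m·s⁻³·K⁻¹ except A., which is kg·s⁻³·K⁻¹.

A.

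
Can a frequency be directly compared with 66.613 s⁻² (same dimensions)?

No

Reduce each to base SI dimensions:
  a frequency:  [frequency] = s⁻¹
  66.613 s⁻²:  s⁻²
s⁻¹ ≠ s⁻², so they cannot be added.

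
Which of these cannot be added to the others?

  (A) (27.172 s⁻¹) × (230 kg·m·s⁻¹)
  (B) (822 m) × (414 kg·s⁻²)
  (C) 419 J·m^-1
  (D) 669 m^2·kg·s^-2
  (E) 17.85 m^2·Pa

(D)

In SI base units:
  (A) [s⁻¹] · [kg·m·s⁻¹] = kg·m·s⁻²
  (B) [m] · [kg·s⁻²] = kg·m·s⁻²
  (C) J·m⁻¹ = N·m·m⁻¹ = kg·m·s⁻²
  (D) kg·m²·s⁻²
  (E) Pa·m² = N·m⁻²·m² = kg·m·s⁻²
All reduce to kg·m·s⁻² except (D), which is kg·m²·s⁻².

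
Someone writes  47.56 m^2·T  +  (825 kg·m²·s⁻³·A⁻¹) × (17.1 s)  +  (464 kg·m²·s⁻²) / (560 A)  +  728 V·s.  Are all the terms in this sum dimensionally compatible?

Work out the base dimensions of each:
  47.56 m^2·T:  T·m² = Wb·m⁻²·m² = kg·m²·s⁻²·A⁻¹
  (825 kg·m²·s⁻³·A⁻¹) × (17.1 s):  [kg·m²·s⁻³·A⁻¹] · [s] = kg·m²·s⁻²·A⁻¹
  (464 kg·m²·s⁻²) / (560 A):  [kg·m²·s⁻²] / [A] = kg·m²·s⁻²·A⁻¹
  728 V·s:  V·s = J·C⁻¹·s = kg·m²·s⁻²·A⁻¹
Every term reduces to kg·m²·s⁻²·A⁻¹.

Yes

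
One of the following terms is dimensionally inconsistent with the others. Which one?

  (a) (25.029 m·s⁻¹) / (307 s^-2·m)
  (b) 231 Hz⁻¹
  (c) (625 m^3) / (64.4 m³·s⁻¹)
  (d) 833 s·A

(d)

Work out the base dimensions of each:
  (a) [m·s⁻¹] / [m·s⁻²] = s
  (b) Hz⁻¹ = (s⁻¹)⁻¹ = s
  (c) [m³] / [m³·s⁻¹] = s
  (d) A·s = s·A
All reduce to s except (d), which is s·A.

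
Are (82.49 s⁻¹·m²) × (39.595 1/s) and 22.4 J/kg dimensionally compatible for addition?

Yes

In SI base units:
  (82.49 s⁻¹·m²) × (39.595 1/s):  [m²·s⁻¹] · [s⁻¹] = m²·s⁻²
  22.4 J/kg:  J·kg⁻¹ = N·m·kg⁻¹ = m²·s⁻²
Both are m²·s⁻², so they have the same dimensions and can be added.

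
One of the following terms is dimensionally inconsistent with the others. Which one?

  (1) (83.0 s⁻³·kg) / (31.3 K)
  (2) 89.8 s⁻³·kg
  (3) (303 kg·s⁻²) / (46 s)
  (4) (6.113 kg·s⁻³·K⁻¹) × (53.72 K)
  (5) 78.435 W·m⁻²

Work out the base dimensions of each:
  (1) [kg·s⁻³] / [K] = kg·s⁻³·K⁻¹
  (2) kg·s⁻³
  (3) [kg·s⁻²] / [s] = kg·s⁻³
  (4) [kg·s⁻³·K⁻¹] · [K] = kg·s⁻³
  (5) W·m⁻² = J·s⁻¹·m⁻² = kg·s⁻³
All reduce to kg·s⁻³ except (1), which is kg·s⁻³·K⁻¹.

(1)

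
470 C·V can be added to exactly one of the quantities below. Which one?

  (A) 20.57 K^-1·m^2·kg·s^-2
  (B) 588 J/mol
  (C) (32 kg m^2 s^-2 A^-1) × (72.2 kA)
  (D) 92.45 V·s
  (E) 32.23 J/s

(C)

Reference: C·V = s·A·J·C⁻¹ = kg·m²·s⁻².
Each option:
  (A) kg·m²·s⁻²·K⁻¹
  (B) J·mol⁻¹ = N·m·mol⁻¹ = kg·m²·s⁻²·mol⁻¹
  (C) [kg·m²·s⁻²·A⁻¹] · [A] = kg·m²·s⁻²  ← same
  (D) V·s = J·C⁻¹·s = kg·m²·s⁻²·A⁻¹
  (E) J·s⁻¹ = N·m·s⁻¹ = kg·m²·s⁻³
Only (C) matches kg·m²·s⁻².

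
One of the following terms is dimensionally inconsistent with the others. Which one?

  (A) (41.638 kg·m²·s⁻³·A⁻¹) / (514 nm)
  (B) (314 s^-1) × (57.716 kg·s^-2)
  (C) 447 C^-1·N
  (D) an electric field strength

Expand each in SI base units:
  (A) [kg·m²·s⁻³·A⁻¹] / [m] = kg·m·s⁻³·A⁻¹
  (B) [s⁻¹] · [kg·s⁻²] = kg·s⁻³
  (C) N·C⁻¹ = kg·m·s⁻²·(s·A)⁻¹ = kg·m·s⁻³·A⁻¹
  (D) [electric field strength] = kg·m·s⁻³·A⁻¹
All reduce to kg·m·s⁻³·A⁻¹ except (B), which is kg·s⁻³.

(B)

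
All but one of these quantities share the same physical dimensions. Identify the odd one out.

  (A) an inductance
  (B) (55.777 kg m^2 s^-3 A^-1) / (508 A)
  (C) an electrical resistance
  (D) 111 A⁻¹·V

(A)

Reduce each to base SI dimensions:
  (A) [inductance] = kg·m²·s⁻²·A⁻²
  (B) [kg·m²·s⁻³·A⁻¹] / [A] = kg·m²·s⁻³·A⁻²
  (C) [electrical resistance] = kg·m²·s⁻³·A⁻²
  (D) V·A⁻¹ = J·C⁻¹·A⁻¹ = kg·m²·s⁻³·A⁻²
All reduce to kg·m²·s⁻³·A⁻² except (A), which is kg·m²·s⁻²·A⁻².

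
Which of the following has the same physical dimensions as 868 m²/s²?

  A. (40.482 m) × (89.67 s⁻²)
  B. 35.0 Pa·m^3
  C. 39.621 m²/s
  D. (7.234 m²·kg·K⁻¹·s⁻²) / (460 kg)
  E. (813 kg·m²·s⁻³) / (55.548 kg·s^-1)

Reference: m²·s⁻².
Each option:
  A. [m] · [s⁻²] = m·s⁻²
  B. Pa·m³ = N·m⁻²·m³ = kg·m²·s⁻²
  C. m²·s⁻¹
  D. [kg·m²·s⁻²·K⁻¹] / [kg] = m²·s⁻²·K⁻¹
  E. [kg·m²·s⁻³] / [kg·s⁻¹] = m²·s⁻²  ← same
Only E. matches m²·s⁻².

E.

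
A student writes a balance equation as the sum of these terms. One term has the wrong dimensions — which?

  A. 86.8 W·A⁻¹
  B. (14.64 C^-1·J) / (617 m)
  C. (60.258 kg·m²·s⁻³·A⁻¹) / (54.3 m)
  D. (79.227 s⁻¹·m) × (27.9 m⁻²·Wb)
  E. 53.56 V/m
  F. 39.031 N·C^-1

In SI base units:
  A. W·A⁻¹ = J·s⁻¹·A⁻¹ = kg·m²·s⁻³·A⁻¹
  B. [kg·m²·s⁻³·A⁻¹] / [m] = kg·m·s⁻³·A⁻¹
  C. [kg·m²·s⁻³·A⁻¹] / [m] = kg·m·s⁻³·A⁻¹
  D. [m·s⁻¹] · [kg·s⁻²·A⁻¹] = kg·m·s⁻³·A⁻¹
  E. V·m⁻¹ = J·C⁻¹·m⁻¹ = kg·m·s⁻³·A⁻¹
  F. N·C⁻¹ = kg·m·s⁻²·(s·A)⁻¹ = kg·m·s⁻³·A⁻¹
All reduce to kg·m·s⁻³·A⁻¹ except A., which is kg·m²·s⁻³·A⁻¹.

A.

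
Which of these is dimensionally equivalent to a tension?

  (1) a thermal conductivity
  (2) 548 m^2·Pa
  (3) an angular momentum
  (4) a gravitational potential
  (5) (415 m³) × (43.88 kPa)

Reference: [tension] = kg·m·s⁻².
Each option:
  (1) [thermal conductivity] = kg·m·s⁻³·K⁻¹
  (2) Pa·m² = N·m⁻²·m² = kg·m·s⁻²  ← same
  (3) [angular momentum] = kg·m²·s⁻¹
  (4) [gravitational potential] = m²·s⁻²
  (5) [m³] · [kg·m⁻¹·s⁻²] = kg·m²·s⁻²
Only (2) matches kg·m·s⁻².

(2)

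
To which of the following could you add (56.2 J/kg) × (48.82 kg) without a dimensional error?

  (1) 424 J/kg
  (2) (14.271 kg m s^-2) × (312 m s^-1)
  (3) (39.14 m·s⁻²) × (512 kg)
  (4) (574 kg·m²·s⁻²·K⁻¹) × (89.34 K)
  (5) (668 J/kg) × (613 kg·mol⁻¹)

(4)

Reference: [m²·s⁻²] · [kg] = kg·m²·s⁻².
Each option:
  (1) J·kg⁻¹ = N·m·kg⁻¹ = m²·s⁻²
  (2) [kg·m·s⁻²] · [m·s⁻¹] = kg·m²·s⁻³
  (3) [m·s⁻²] · [kg] = kg·m·s⁻²
  (4) [kg·m²·s⁻²·K⁻¹] · [K] = kg·m²·s⁻²  ← same
  (5) [m²·s⁻²] · [kg·mol⁻¹] = kg·m²·s⁻²·mol⁻¹
Only (4) matches kg·m²·s⁻².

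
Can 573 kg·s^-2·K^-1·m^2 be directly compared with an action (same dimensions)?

Reduce each to base SI dimensions:
  573 kg·s^-2·K^-1·m^2:  kg·m²·s⁻²·K⁻¹
  an action:  [action] = kg·m²·s⁻¹
kg·m²·s⁻²·K⁻¹ ≠ kg·m²·s⁻¹, so they cannot be added.

No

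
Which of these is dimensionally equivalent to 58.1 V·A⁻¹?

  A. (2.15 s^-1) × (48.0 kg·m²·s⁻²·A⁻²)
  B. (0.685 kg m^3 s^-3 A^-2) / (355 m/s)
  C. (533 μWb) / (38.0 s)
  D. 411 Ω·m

A.

Reference: V·A⁻¹ = J·C⁻¹·A⁻¹ = kg·m²·s⁻³·A⁻².
Each option:
  A. [s⁻¹] · [kg·m²·s⁻²·A⁻²] = kg·m²·s⁻³·A⁻²  ← same
  B. [kg·m³·s⁻³·A⁻²] / [m·s⁻¹] = kg·m²·s⁻²·A⁻²
  C. [kg·m²·s⁻²·A⁻¹] / [s] = kg·m²·s⁻³·A⁻¹
  D. Ω·m = V·A⁻¹·m = kg·m³·s⁻³·A⁻²
Only A. matches kg·m²·s⁻³·A⁻².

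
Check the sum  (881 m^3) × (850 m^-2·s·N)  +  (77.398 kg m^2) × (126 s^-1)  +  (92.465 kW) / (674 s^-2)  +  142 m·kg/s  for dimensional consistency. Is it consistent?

No

Work out the base dimensions of each:
  (881 m^3) × (850 m^-2·s·N):  [m³] · [kg·m⁻¹·s⁻¹] = kg·m²·s⁻¹
  (77.398 kg m^2) × (126 s^-1):  [kg·m²] · [s⁻¹] = kg·m²·s⁻¹
  (92.465 kW) / (674 s^-2):  [kg·m²·s⁻³] / [s⁻²] = kg·m²·s⁻¹
  142 m·kg/s:  kg·m·s⁻¹
The terms do not share a single dimension (kg·m²·s⁻¹ vs kg·m·s⁻¹).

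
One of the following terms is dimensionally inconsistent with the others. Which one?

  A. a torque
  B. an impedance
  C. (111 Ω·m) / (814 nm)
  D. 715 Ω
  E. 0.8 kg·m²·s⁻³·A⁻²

A.

In SI base units:
  A. [torque] = kg·m²·s⁻²
  B. [impedance] = kg·m²·s⁻³·A⁻²
  C. [kg·m³·s⁻³·A⁻²] / [m] = kg·m²·s⁻³·A⁻²
  D. Ω = V·A⁻¹ = kg·m²·s⁻³·A⁻²
  E. kg·m²·s⁻³·A⁻²
All reduce to kg·m²·s⁻³·A⁻² except A., which is kg·m²·s⁻².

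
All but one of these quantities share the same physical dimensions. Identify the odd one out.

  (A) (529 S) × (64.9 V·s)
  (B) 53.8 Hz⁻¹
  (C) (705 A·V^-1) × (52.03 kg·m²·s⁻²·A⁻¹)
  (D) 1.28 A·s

(B)

Expand each in SI base units:
  (A) [kg⁻¹·m⁻²·s³·A²] · [kg·m²·s⁻²·A⁻¹] = s·A
  (B) Hz⁻¹ = (s⁻¹)⁻¹ = s
  (C) [kg⁻¹·m⁻²·s³·A²] · [kg·m²·s⁻²·A⁻¹] = s·A
  (D) A·s = s·A
All reduce to s·A except (B), which is s.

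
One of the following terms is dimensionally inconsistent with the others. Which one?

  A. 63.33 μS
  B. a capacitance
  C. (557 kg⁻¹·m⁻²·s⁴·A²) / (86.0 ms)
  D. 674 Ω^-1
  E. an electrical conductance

B.

Expand each in SI base units:
  A. S = Ω⁻¹ = kg⁻¹·m⁻²·s³·A²
  B. [capacitance] = kg⁻¹·m⁻²·s⁴·A²
  C. [kg⁻¹·m⁻²·s⁴·A²] / [s] = kg⁻¹·m⁻²·s³·A²
  D. Ω⁻¹ = (V·A⁻¹)⁻¹ = kg⁻¹·m⁻²·s³·A²
  E. [electrical conductance] = kg⁻¹·m⁻²·s³·A²
All reduce to kg⁻¹·m⁻²·s³·A² except B., which is kg⁻¹·m⁻²·s⁴·A².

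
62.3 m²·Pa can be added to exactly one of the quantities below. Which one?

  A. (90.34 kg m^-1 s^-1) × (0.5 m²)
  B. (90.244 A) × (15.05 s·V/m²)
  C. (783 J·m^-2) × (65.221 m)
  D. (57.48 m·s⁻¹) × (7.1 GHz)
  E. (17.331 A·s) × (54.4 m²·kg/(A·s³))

C.

Reference: Pa·m² = N·m⁻²·m² = kg·m·s⁻².
Each option:
  A. [kg·m⁻¹·s⁻¹] · [m²] = kg·m·s⁻¹
  B. [A] · [kg·s⁻²·A⁻¹] = kg·s⁻²
  C. [kg·s⁻²] · [m] = kg·m·s⁻²  ← same
  D. [m·s⁻¹] · [s⁻¹] = m·s⁻²
  E. [s·A] · [kg·m²·s⁻³·A⁻¹] = kg·m²·s⁻²
Only C. matches kg·m·s⁻².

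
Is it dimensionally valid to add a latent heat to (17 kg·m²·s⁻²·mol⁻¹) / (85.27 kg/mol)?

Dimensions:
  a latent heat:  [latent heat] = m²·s⁻²
  (17 kg·m²·s⁻²·mol⁻¹) / (85.27 kg/mol):  [kg·m²·s⁻²·mol⁻¹] / [kg·mol⁻¹] = m²·s⁻²
Both are m²·s⁻², so they have the same dimensions and can be added.

Yes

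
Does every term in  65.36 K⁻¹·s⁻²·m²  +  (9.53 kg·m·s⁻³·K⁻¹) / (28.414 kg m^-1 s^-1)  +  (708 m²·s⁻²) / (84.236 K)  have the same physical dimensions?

Yes

Reduce each to base SI dimensions:
  65.36 K⁻¹·s⁻²·m²:  m²·s⁻²·K⁻¹
  (9.53 kg·m·s⁻³·K⁻¹) / (28.414 kg m^-1 s^-1):  [kg·m·s⁻³·K⁻¹] / [kg·m⁻¹·s⁻¹] = m²·s⁻²·K⁻¹
  (708 m²·s⁻²) / (84.236 K):  [m²·s⁻²] / [K] = m²·s⁻²·K⁻¹
Every term reduces to m²·s⁻²·K⁻¹.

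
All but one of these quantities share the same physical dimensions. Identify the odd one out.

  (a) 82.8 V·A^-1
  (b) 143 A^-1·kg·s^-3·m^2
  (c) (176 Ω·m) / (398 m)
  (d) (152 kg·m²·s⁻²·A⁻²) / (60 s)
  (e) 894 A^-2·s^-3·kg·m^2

In SI base units:
  (a) V·A⁻¹ = J·C⁻¹·A⁻¹ = kg·m²·s⁻³·A⁻²
  (b) kg·m²·s⁻³·A⁻¹
  (c) [kg·m³·s⁻³·A⁻²] / [m] = kg·m²·s⁻³·A⁻²
  (d) [kg·m²·s⁻²·A⁻²] / [s] = kg·m²·s⁻³·A⁻²
  (e) kg·m²·s⁻³·A⁻²
All reduce to kg·m²·s⁻³·A⁻² except (b), which is kg·m²·s⁻³·A⁻¹.

(b)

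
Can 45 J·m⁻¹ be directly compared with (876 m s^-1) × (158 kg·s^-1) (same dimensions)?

Reduce each to base SI dimensions:
  45 J·m⁻¹:  J·m⁻¹ = N·m·m⁻¹ = kg·m·s⁻²
  (876 m s^-1) × (158 kg·s^-1):  [m·s⁻¹] · [kg·s⁻¹] = kg·m·s⁻²
Both are kg·m·s⁻², so they have the same dimensions and can be added.

Yes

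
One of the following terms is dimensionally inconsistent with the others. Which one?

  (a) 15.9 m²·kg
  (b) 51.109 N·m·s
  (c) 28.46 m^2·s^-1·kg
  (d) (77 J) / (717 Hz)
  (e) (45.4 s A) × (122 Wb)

(a)

In SI base units:
  (a) kg·m²
  (b) N·m·s = kg·m·s⁻²·m·s = kg·m²·s⁻¹
  (c) kg·m²·s⁻¹
  (d) [kg·m²·s⁻²] / [s⁻¹] = kg·m²·s⁻¹
  (e) [s·A] · [kg·m²·s⁻²·A⁻¹] = kg·m²·s⁻¹
All reduce to kg·m²·s⁻¹ except (a), which is kg·m².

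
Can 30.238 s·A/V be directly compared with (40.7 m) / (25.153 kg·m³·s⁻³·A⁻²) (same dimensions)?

No

In SI base units:
  30.238 s·A/V:  A·s·V⁻¹ = A·s·(J·C⁻¹)⁻¹ = kg⁻¹·m⁻²·s⁴·A²
  (40.7 m) / (25.153 kg·m³·s⁻³·A⁻²):  [m] / [kg·m³·s⁻³·A⁻²] = kg⁻¹·m⁻²·s³·A²
kg⁻¹·m⁻²·s⁴·A² ≠ kg⁻¹·m⁻²·s³·A², so they cannot be added.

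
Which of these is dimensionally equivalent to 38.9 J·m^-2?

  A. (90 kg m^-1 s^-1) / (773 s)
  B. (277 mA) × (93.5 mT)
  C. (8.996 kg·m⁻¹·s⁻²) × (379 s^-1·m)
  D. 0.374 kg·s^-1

Reference: J·m⁻² = N·m·m⁻² = kg·s⁻².
Each option:
  A. [kg·m⁻¹·s⁻¹] / [s] = kg·m⁻¹·s⁻²
  B. [A] · [kg·s⁻²·A⁻¹] = kg·s⁻²  ← same
  C. [kg·m⁻¹·s⁻²] · [m·s⁻¹] = kg·s⁻³
  D. kg·s⁻¹
Only B. matches kg·s⁻².

B.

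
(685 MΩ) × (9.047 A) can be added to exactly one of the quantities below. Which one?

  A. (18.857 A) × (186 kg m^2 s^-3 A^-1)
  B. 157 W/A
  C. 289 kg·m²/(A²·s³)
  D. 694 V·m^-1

B.

Reference: [kg·m²·s⁻³·A⁻²] · [A] = kg·m²·s⁻³·A⁻¹.
Each option:
  A. [A] · [kg·m²·s⁻³·A⁻¹] = kg·m²·s⁻³
  B. W·A⁻¹ = J·s⁻¹·A⁻¹ = kg·m²·s⁻³·A⁻¹  ← same
  C. kg·m²·s⁻³·A⁻²
  D. V·m⁻¹ = J·C⁻¹·m⁻¹ = kg·m·s⁻³·A⁻¹
Only B. matches kg·m²·s⁻³·A⁻¹.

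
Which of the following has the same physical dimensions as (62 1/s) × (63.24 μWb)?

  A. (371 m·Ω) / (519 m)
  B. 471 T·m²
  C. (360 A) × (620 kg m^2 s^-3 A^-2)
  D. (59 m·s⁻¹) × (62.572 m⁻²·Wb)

Reference: [s⁻¹] · [kg·m²·s⁻²·A⁻¹] = kg·m²·s⁻³·A⁻¹.
Each option:
  A. [kg·m³·s⁻³·A⁻²] / [m] = kg·m²·s⁻³·A⁻²
  B. T·m² = Wb·m⁻²·m² = kg·m²·s⁻²·A⁻¹
  C. [A] · [kg·m²·s⁻³·A⁻²] = kg·m²·s⁻³·A⁻¹  ← same
  D. [m·s⁻¹] · [kg·s⁻²·A⁻¹] = kg·m·s⁻³·A⁻¹
Only C. matches kg·m²·s⁻³·A⁻¹.

C.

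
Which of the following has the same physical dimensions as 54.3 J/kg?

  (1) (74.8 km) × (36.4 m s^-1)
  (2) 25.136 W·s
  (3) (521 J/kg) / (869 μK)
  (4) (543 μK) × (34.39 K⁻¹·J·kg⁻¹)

(4)

Reference: J·kg⁻¹ = N·m·kg⁻¹ = m²·s⁻².
Each option:
  (1) [m] · [m·s⁻¹] = m²·s⁻¹
  (2) W·s = J·s⁻¹·s = kg·m²·s⁻²
  (3) [m²·s⁻²] / [K] = m²·s⁻²·K⁻¹
  (4) [K] · [m²·s⁻²·K⁻¹] = m²·s⁻²  ← same
Only (4) matches m²·s⁻².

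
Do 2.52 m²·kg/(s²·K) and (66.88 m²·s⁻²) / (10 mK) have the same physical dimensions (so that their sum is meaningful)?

Work out the base dimensions of each:
  2.52 m²·kg/(s²·K):  kg·m²·s⁻²·K⁻¹
  (66.88 m²·s⁻²) / (10 mK):  [m²·s⁻²] / [K] = m²·s⁻²·K⁻¹
kg·m²·s⁻²·K⁻¹ ≠ m²·s⁻²·K⁻¹, so they cannot be added.

No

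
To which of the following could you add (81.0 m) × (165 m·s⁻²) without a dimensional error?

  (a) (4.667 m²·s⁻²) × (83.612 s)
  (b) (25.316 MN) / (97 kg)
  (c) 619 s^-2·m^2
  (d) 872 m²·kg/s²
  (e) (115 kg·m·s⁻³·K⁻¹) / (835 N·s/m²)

Reference: [m] · [m·s⁻²] = m²·s⁻².
Each option:
  (a) [m²·s⁻²] · [s] = m²·s⁻¹
  (b) [kg·m·s⁻²] / [kg] = m·s⁻²
  (c) m²·s⁻²  ← same
  (d) kg·m²·s⁻²
  (e) [kg·m·s⁻³·K⁻¹] / [kg·m⁻¹·s⁻¹] = m²·s⁻²·K⁻¹
Only (c) matches m²·s⁻².

(c)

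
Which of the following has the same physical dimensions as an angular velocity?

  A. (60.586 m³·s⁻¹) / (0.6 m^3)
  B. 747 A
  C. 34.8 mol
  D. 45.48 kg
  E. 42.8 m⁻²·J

A.

Reference: [angular velocity] = s⁻¹.
Each option:
  A. [m³·s⁻¹] / [m³] = s⁻¹  ← same
  B. A
  C. mol
  D. kg
  E. J·m⁻² = N·m·m⁻² = kg·s⁻²
Only A. matches s⁻¹.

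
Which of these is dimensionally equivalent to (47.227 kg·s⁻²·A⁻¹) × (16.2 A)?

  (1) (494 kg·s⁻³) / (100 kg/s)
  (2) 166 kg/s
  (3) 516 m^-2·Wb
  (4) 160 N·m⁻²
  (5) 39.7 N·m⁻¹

Reference: [kg·s⁻²·A⁻¹] · [A] = kg·s⁻².
Each option:
  (1) [kg·s⁻³] / [kg·s⁻¹] = s⁻²
  (2) kg·s⁻¹
  (3) Wb·m⁻² = V·s·m⁻² = kg·s⁻²·A⁻¹
  (4) N·m⁻² = kg·m·s⁻²·m⁻² = kg·m⁻¹·s⁻²
  (5) N·m⁻¹ = kg·m·s⁻²·m⁻¹ = kg·s⁻²  ← same
Only (5) matches kg·s⁻².

(5)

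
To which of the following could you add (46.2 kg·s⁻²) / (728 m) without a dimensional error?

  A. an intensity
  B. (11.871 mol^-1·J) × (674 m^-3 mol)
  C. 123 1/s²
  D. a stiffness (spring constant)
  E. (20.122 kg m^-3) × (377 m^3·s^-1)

B.

Reference: [kg·s⁻²] / [m] = kg·m⁻¹·s⁻².
Each option:
  A. [intensity] = kg·s⁻³
  B. [kg·m²·s⁻²·mol⁻¹] · [m⁻³·mol] = kg·m⁻¹·s⁻²  ← same
  C. s⁻²
  D. [stiffness (spring constant)] = kg·s⁻²
  E. [kg·m⁻³] · [m³·s⁻¹] = kg·s⁻¹
Only B. matches kg·m⁻¹·s⁻².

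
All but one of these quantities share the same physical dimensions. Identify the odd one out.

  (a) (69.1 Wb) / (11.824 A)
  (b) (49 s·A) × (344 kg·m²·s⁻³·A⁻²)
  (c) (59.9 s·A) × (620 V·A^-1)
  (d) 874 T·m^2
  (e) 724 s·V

Expand each in SI base units:
  (a) [kg·m²·s⁻²·A⁻¹] / [A] = kg·m²·s⁻²·A⁻²
  (b) [s·A] · [kg·m²·s⁻³·A⁻²] = kg·m²·s⁻²·A⁻¹
  (c) [s·A] · [kg·m²·s⁻³·A⁻²] = kg·m²·s⁻²·A⁻¹
  (d) T·m² = Wb·m⁻²·m² = kg·m²·s⁻²·A⁻¹
  (e) V·s = J·C⁻¹·s = kg·m²·s⁻²·A⁻¹
All reduce to kg·m²·s⁻²·A⁻¹ except (a), which is kg·m²·s⁻²·A⁻².

(a)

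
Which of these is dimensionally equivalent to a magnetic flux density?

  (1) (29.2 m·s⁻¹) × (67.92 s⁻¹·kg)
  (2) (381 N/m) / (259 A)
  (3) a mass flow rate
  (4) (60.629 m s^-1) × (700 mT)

(2)

Reference: [magnetic flux density] = kg·s⁻²·A⁻¹.
Each option:
  (1) [m·s⁻¹] · [kg·s⁻¹] = kg·m·s⁻²
  (2) [kg·s⁻²] / [A] = kg·s⁻²·A⁻¹  ← same
  (3) [mass flow rate] = kg·s⁻¹
  (4) [m·s⁻¹] · [kg·s⁻²·A⁻¹] = kg·m·s⁻³·A⁻¹
Only (2) matches kg·s⁻²·A⁻¹.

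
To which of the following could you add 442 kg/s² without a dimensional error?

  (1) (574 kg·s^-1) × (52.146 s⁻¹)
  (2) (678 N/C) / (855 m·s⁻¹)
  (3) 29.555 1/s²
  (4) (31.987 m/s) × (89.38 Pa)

(1)

Reference: kg·s⁻².
Each option:
  (1) [kg·s⁻¹] · [s⁻¹] = kg·s⁻²  ← same
  (2) [kg·m·s⁻³·A⁻¹] / [m·s⁻¹] = kg·s⁻²·A⁻¹
  (3) s⁻²
  (4) [m·s⁻¹] · [kg·m⁻¹·s⁻²] = kg·s⁻³
Only (1) matches kg·s⁻².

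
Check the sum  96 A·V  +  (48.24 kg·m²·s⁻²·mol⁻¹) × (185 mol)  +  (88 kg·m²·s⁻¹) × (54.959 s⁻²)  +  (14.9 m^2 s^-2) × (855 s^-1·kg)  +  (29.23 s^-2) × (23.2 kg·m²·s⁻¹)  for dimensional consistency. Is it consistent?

No

Expand each in SI base units:
  96 A·V:  V·A = J·C⁻¹·A = kg·m²·s⁻³
  (48.24 kg·m²·s⁻²·mol⁻¹) × (185 mol):  [kg·m²·s⁻²·mol⁻¹] · [mol] = kg·m²·s⁻²
  (88 kg·m²·s⁻¹) × (54.959 s⁻²):  [kg·m²·s⁻¹] · [s⁻²] = kg·m²·s⁻³
  (14.9 m^2 s^-2) × (855 s^-1·kg):  [m²·s⁻²] · [kg·s⁻¹] = kg·m²·s⁻³
  (29.23 s^-2) × (23.2 kg·m²·s⁻¹):  [s⁻²] · [kg·m²·s⁻¹] = kg·m²·s⁻³
The terms do not share a single dimension (kg·m²·s⁻² vs kg·m²·s⁻³).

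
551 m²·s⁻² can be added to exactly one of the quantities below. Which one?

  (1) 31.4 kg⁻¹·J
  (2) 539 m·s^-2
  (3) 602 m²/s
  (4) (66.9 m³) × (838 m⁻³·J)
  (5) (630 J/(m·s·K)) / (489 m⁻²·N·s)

(1)

Reference: m²·s⁻².
Each option:
  (1) J·kg⁻¹ = N·m·kg⁻¹ = m²·s⁻²  ← same
  (2) m·s⁻²
  (3) m²·s⁻¹
  (4) [m³] · [kg·m⁻¹·s⁻²] = kg·m²·s⁻²
  (5) [kg·m·s⁻³·K⁻¹] / [kg·m⁻¹·s⁻¹] = m²·s⁻²·K⁻¹
Only (1) matches m²·s⁻².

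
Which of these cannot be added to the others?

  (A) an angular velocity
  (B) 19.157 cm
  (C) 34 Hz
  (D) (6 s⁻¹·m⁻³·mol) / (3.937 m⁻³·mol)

Reduce each to base SI dimensions:
  (A) [angular velocity] = s⁻¹
  (B) m
  (C) Hz = s⁻¹
  (D) [m⁻³·s⁻¹·mol] / [m⁻³·mol] = s⁻¹
All reduce to s⁻¹ except (B), which is m.

(B)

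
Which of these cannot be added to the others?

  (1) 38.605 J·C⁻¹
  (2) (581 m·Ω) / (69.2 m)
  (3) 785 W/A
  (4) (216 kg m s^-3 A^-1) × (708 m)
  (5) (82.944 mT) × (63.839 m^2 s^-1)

(2)

Dimensions:
  (1) J·C⁻¹ = N·m·(s·A)⁻¹ = kg·m²·s⁻³·A⁻¹
  (2) [kg·m³·s⁻³·A⁻²] / [m] = kg·m²·s⁻³·A⁻²
  (3) W·A⁻¹ = J·s⁻¹·A⁻¹ = kg·m²·s⁻³·A⁻¹
  (4) [kg·m·s⁻³·A⁻¹] · [m] = kg·m²·s⁻³·A⁻¹
  (5) [kg·s⁻²·A⁻¹] · [m²·s⁻¹] = kg·m²·s⁻³·A⁻¹
All reduce to kg·m²·s⁻³·A⁻¹ except (2), which is kg·m²·s⁻³·A⁻².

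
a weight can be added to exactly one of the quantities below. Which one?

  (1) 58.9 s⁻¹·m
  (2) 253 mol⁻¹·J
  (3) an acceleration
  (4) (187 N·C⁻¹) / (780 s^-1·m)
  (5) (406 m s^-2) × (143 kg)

(5)

Reference: [weight] = kg·m·s⁻².
Each option:
  (1) m·s⁻¹
  (2) J·mol⁻¹ = N·m·mol⁻¹ = kg·m²·s⁻²·mol⁻¹
  (3) [acceleration] = m·s⁻²
  (4) [kg·m·s⁻³·A⁻¹] / [m·s⁻¹] = kg·s⁻²·A⁻¹
  (5) [m·s⁻²] · [kg] = kg·m·s⁻²  ← same
Only (5) matches kg·m·s⁻².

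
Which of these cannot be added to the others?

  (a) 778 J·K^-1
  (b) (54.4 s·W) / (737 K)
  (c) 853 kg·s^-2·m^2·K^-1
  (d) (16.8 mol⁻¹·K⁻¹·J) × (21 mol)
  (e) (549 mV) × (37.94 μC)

Dimensions:
  (a) J·K⁻¹ = N·m·K⁻¹ = kg·m²·s⁻²·K⁻¹
  (b) [kg·m²·s⁻²] / [K] = kg·m²·s⁻²·K⁻¹
  (c) kg·m²·s⁻²·K⁻¹
  (d) [kg·m²·s⁻²·K⁻¹·mol⁻¹] · [mol] = kg·m²·s⁻²·K⁻¹
  (e) [kg·m²·s⁻³·A⁻¹] · [s·A] = kg·m²·s⁻²
All reduce to kg·m²·s⁻²·K⁻¹ except (e), which is kg·m²·s⁻².

(e)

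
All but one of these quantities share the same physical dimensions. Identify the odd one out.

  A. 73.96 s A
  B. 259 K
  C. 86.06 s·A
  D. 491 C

B.

In SI base units:
  A. s·A
  B. K
  C. A·s = s·A
  D. C = s·A
All reduce to s·A except B., which is K.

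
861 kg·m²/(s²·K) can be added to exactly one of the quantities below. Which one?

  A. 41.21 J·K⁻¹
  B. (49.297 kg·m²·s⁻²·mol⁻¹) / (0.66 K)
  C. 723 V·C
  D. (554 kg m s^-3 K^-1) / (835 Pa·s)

Reference: kg·m²·s⁻²·K⁻¹.
Each option:
  A. J·K⁻¹ = N·m·K⁻¹ = kg·m²·s⁻²·K⁻¹  ← same
  B. [kg·m²·s⁻²·mol⁻¹] / [K] = kg·m²·s⁻²·K⁻¹·mol⁻¹
  C. C·V = s·A·J·C⁻¹ = kg·m²·s⁻²
  D. [kg·m·s⁻³·K⁻¹] / [kg·m⁻¹·s⁻¹] = m²·s⁻²·K⁻¹
Only A. matches kg·m²·s⁻²·K⁻¹.

A.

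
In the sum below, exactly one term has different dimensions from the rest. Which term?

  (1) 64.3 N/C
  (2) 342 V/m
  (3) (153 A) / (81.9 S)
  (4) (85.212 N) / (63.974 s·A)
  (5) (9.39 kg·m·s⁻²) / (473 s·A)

(3)

Expand each in SI base units:
  (1) N·C⁻¹ = kg·m·s⁻²·(s·A)⁻¹ = kg·m·s⁻³·A⁻¹
  (2) V·m⁻¹ = J·C⁻¹·m⁻¹ = kg·m·s⁻³·A⁻¹
  (3) [A] / [kg⁻¹·m⁻²·s³·A²] = kg·m²·s⁻³·A⁻¹
  (4) [kg·m·s⁻²] / [s·A] = kg·m·s⁻³·A⁻¹
  (5) [kg·m·s⁻²] / [s·A] = kg·m·s⁻³·A⁻¹
All reduce to kg·m·s⁻³·A⁻¹ except (3), which is kg·m²·s⁻³·A⁻¹.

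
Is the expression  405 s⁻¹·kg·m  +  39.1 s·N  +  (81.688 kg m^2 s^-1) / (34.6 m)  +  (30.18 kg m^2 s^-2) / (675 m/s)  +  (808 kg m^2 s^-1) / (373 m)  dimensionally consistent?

Yes

Dimensions:
  405 s⁻¹·kg·m:  kg·m·s⁻¹
  39.1 s·N:  N·s = kg·m·s⁻²·s = kg·m·s⁻¹
  (81.688 kg m^2 s^-1) / (34.6 m):  [kg·m²·s⁻¹] / [m] = kg·m·s⁻¹
  (30.18 kg m^2 s^-2) / (675 m/s):  [kg·m²·s⁻²] / [m·s⁻¹] = kg·m·s⁻¹
  (808 kg m^2 s^-1) / (373 m):  [kg·m²·s⁻¹] / [m] = kg·m·s⁻¹
Every term reduces to kg·m·s⁻¹.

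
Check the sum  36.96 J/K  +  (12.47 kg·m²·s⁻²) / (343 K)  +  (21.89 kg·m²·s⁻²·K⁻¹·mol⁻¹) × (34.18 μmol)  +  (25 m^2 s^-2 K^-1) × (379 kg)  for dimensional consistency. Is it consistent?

In SI base units:
  36.96 J/K:  J·K⁻¹ = N·m·K⁻¹ = kg·m²·s⁻²·K⁻¹
  (12.47 kg·m²·s⁻²) / (343 K):  [kg·m²·s⁻²] / [K] = kg·m²·s⁻²·K⁻¹
  (21.89 kg·m²·s⁻²·K⁻¹·mol⁻¹) × (34.18 μmol):  [kg·m²·s⁻²·K⁻¹·mol⁻¹] · [mol] = kg·m²·s⁻²·K⁻¹
  (25 m^2 s^-2 K^-1) × (379 kg):  [m²·s⁻²·K⁻¹] · [kg] = kg·m²·s⁻²·K⁻¹
Every term reduces to kg·m²·s⁻²·K⁻¹.

Yes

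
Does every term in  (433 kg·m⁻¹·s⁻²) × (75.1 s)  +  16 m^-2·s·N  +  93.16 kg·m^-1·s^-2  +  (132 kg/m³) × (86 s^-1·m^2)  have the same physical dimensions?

Expand each in SI base units:
  (433 kg·m⁻¹·s⁻²) × (75.1 s):  [kg·m⁻¹·s⁻²] · [s] = kg·m⁻¹·s⁻¹
  16 m^-2·s·N:  N·s·m⁻² = kg·m·s⁻²·s·m⁻² = kg·m⁻¹·s⁻¹
  93.16 kg·m^-1·s^-2:  kg·m⁻¹·s⁻²
  (132 kg/m³) × (86 s^-1·m^2):  [kg·m⁻³] · [m²·s⁻¹] = kg·m⁻¹·s⁻¹
The terms do not share a single dimension (kg·m⁻¹·s⁻² vs kg·m⁻¹·s⁻¹).

No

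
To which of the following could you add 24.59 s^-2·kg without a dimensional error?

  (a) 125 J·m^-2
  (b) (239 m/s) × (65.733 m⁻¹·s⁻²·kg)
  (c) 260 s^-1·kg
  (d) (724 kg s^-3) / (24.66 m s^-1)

(a)

Reference: kg·s⁻².
Each option:
  (a) J·m⁻² = N·m·m⁻² = kg·s⁻²  ← same
  (b) [m·s⁻¹] · [kg·m⁻¹·s⁻²] = kg·s⁻³
  (c) kg·s⁻¹
  (d) [kg·s⁻³] / [m·s⁻¹] = kg·m⁻¹·s⁻²
Only (a) matches kg·s⁻².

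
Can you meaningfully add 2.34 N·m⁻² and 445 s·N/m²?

No

Expand each in SI base units:
  2.34 N·m⁻²:  N·m⁻² = kg·m·s⁻²·m⁻² = kg·m⁻¹·s⁻²
  445 s·N/m²:  N·s·m⁻² = kg·m·s⁻²·s·m⁻² = kg·m⁻¹·s⁻¹
kg·m⁻¹·s⁻² ≠ kg·m⁻¹·s⁻¹, so they cannot be added.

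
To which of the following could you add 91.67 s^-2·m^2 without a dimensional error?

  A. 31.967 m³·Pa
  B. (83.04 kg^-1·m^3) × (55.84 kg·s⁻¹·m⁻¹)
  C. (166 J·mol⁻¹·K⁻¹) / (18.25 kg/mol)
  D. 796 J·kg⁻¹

Reference: m²·s⁻².
Each option:
  A. Pa·m³ = N·m⁻²·m³ = kg·m²·s⁻²
  B. [kg⁻¹·m³] · [kg·m⁻¹·s⁻¹] = m²·s⁻¹
  C. [kg·m²·s⁻²·K⁻¹·mol⁻¹] / [kg·mol⁻¹] = m²·s⁻²·K⁻¹
  D. J·kg⁻¹ = N·m·kg⁻¹ = m²·s⁻²  ← same
Only D. matches m²·s⁻².

D.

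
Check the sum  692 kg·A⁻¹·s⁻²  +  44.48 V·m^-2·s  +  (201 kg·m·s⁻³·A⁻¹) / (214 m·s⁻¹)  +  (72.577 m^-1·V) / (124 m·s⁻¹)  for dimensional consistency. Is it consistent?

In SI base units:
  692 kg·A⁻¹·s⁻²:  kg·s⁻²·A⁻¹
  44.48 V·m^-2·s:  V·s·m⁻² = J·C⁻¹·s·m⁻² = kg·s⁻²·A⁻¹
  (201 kg·m·s⁻³·A⁻¹) / (214 m·s⁻¹):  [kg·m·s⁻³·A⁻¹] / [m·s⁻¹] = kg·s⁻²·A⁻¹
  (72.577 m^-1·V) / (124 m·s⁻¹):  [kg·m·s⁻³·A⁻¹] / [m·s⁻¹] = kg·s⁻²·A⁻¹
Every term reduces to kg·s⁻²·A⁻¹.

Yes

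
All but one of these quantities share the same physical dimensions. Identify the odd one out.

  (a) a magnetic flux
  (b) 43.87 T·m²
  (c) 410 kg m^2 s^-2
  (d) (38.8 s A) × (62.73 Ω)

(c)

Dimensions:
  (a) [magnetic flux] = kg·m²·s⁻²·A⁻¹
  (b) T·m² = Wb·m⁻²·m² = kg·m²·s⁻²·A⁻¹
  (c) kg·m²·s⁻²
  (d) [s·A] · [kg·m²·s⁻³·A⁻²] = kg·m²·s⁻²·A⁻¹
All reduce to kg·m²·s⁻²·A⁻¹ except (c), which is kg·m²·s⁻².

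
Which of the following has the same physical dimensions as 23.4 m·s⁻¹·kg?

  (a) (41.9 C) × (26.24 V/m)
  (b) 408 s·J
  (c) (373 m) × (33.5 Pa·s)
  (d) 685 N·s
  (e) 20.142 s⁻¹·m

(d)

Reference: kg·m·s⁻¹.
Each option:
  (a) [s·A] · [kg·m·s⁻³·A⁻¹] = kg·m·s⁻²
  (b) J·s = N·m·s = kg·m²·s⁻¹
  (c) [m] · [kg·m⁻¹·s⁻¹] = kg·s⁻¹
  (d) N·s = kg·m·s⁻²·s = kg·m·s⁻¹  ← same
  (e) m·s⁻¹
Only (d) matches kg·m·s⁻¹.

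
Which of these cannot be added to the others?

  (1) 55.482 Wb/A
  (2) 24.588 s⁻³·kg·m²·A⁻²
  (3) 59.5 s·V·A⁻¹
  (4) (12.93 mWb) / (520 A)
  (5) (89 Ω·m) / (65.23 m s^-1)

Expand each in SI base units:
  (1) Wb·A⁻¹ = V·s·A⁻¹ = kg·m²·s⁻²·A⁻²
  (2) kg·m²·s⁻³·A⁻²
  (3) V·s·A⁻¹ = J·C⁻¹·s·A⁻¹ = kg·m²·s⁻²·A⁻²
  (4) [kg·m²·s⁻²·A⁻¹] / [A] = kg·m²·s⁻²·A⁻²
  (5) [kg·m³·s⁻³·A⁻²] / [m·s⁻¹] = kg·m²·s⁻²·A⁻²
All reduce to kg·m²·s⁻²·A⁻² except (2), which is kg·m²·s⁻³·A⁻².

(2)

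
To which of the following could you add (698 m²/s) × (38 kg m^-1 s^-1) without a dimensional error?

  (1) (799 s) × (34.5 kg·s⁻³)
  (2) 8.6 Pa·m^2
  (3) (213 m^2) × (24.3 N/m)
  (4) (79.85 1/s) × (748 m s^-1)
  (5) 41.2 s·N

Reference: [m²·s⁻¹] · [kg·m⁻¹·s⁻¹] = kg·m·s⁻².
Each option:
  (1) [s] · [kg·s⁻³] = kg·s⁻²
  (2) Pa·m² = N·m⁻²·m² = kg·m·s⁻²  ← same
  (3) [m²] · [kg·s⁻²] = kg·m²·s⁻²
  (4) [s⁻¹] · [m·s⁻¹] = m·s⁻²
  (5) N·s = kg·m·s⁻²·s = kg·m·s⁻¹
Only (2) matches kg·m·s⁻².

(2)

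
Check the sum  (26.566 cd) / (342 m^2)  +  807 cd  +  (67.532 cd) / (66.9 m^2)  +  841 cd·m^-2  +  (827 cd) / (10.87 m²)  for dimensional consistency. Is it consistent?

No

Reduce each to base SI dimensions:
  (26.566 cd) / (342 m^2):  [cd] / [m²] = m⁻²·cd
  807 cd:  cd
  (67.532 cd) / (66.9 m^2):  [cd] / [m²] = m⁻²·cd
  841 cd·m^-2:  cd·m⁻² = m⁻²·cd
  (827 cd) / (10.87 m²):  [cd] / [m²] = m⁻²·cd
The terms do not share a single dimension (cd vs m⁻²·cd).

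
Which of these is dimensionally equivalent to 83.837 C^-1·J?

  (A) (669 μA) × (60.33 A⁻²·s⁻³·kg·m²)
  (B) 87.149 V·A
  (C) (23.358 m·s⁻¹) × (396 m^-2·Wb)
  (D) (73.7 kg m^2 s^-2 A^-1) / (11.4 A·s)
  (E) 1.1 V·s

Reference: J·C⁻¹ = N·m·(s·A)⁻¹ = kg·m²·s⁻³·A⁻¹.
Each option:
  (A) [A] · [kg·m²·s⁻³·A⁻²] = kg·m²·s⁻³·A⁻¹  ← same
  (B) V·A = J·C⁻¹·A = kg·m²·s⁻³
  (C) [m·s⁻¹] · [kg·s⁻²·A⁻¹] = kg·m·s⁻³·A⁻¹
  (D) [kg·m²·s⁻²·A⁻¹] / [s·A] = kg·m²·s⁻³·A⁻²
  (E) V·s = J·C⁻¹·s = kg·m²·s⁻²·A⁻¹
Only (A) matches kg·m²·s⁻³·A⁻¹.

(A)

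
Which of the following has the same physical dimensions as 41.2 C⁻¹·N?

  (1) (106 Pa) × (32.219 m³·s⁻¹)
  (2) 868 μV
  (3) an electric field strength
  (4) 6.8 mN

Reference: N·C⁻¹ = kg·m·s⁻²·(s·A)⁻¹ = kg·m·s⁻³·A⁻¹.
Each option:
  (1) [kg·m⁻¹·s⁻²] · [m³·s⁻¹] = kg·m²·s⁻³
  (2) V = J·C⁻¹ = kg·m²·s⁻³·A⁻¹
  (3) [electric field strength] = kg·m·s⁻³·A⁻¹  ← same
  (4) N = kg·m·s⁻²
Only (3) matches kg·m·s⁻³·A⁻¹.

(3)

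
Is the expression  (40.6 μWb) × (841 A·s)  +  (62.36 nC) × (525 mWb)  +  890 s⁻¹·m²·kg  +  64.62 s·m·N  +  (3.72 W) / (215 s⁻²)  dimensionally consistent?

Work out the base dimensions of each:
  (40.6 μWb) × (841 A·s):  [kg·m²·s⁻²·A⁻¹] · [s·A] = kg·m²·s⁻¹
  (62.36 nC) × (525 mWb):  [s·A] · [kg·m²·s⁻²·A⁻¹] = kg·m²·s⁻¹
  890 s⁻¹·m²·kg:  kg·m²·s⁻¹
  64.62 s·m·N:  N·m·s = kg·m·s⁻²·m·s = kg·m²·s⁻¹
  (3.72 W) / (215 s⁻²):  [kg·m²·s⁻³] / [s⁻²] = kg·m²·s⁻¹
Every term reduces to kg·m²·s⁻¹.

Yes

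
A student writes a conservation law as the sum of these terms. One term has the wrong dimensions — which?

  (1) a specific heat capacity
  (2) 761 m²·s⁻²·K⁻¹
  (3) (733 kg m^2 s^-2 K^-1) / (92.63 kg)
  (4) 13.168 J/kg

(4)

Work out the base dimensions of each:
  (1) [specific heat capacity] = m²·s⁻²·K⁻¹
  (2) m²·s⁻²·K⁻¹
  (3) [kg·m²·s⁻²·K⁻¹] / [kg] = m²·s⁻²·K⁻¹
  (4) J·kg⁻¹ = N·m·kg⁻¹ = m²·s⁻²
All reduce to m²·s⁻²·K⁻¹ except (4), which is m²·s⁻².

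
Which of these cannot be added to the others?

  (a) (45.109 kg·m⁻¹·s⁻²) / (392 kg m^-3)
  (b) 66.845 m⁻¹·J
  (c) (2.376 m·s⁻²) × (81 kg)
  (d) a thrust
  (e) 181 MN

(a)

In SI base units:
  (a) [kg·m⁻¹·s⁻²] / [kg·m⁻³] = m²·s⁻²
  (b) J·m⁻¹ = N·m·m⁻¹ = kg·m·s⁻²
  (c) [m·s⁻²] · [kg] = kg·m·s⁻²
  (d) [thrust] = kg·m·s⁻²
  (e) N = kg·m·s⁻²
All reduce to kg·m·s⁻² except (a), which is m²·s⁻².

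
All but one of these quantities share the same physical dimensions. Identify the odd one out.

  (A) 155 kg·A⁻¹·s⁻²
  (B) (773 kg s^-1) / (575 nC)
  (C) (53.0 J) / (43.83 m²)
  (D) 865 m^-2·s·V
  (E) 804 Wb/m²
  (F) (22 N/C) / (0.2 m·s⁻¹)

(C)

Dimensions:
  (A) kg·s⁻²·A⁻¹
  (B) [kg·s⁻¹] / [s·A] = kg·s⁻²·A⁻¹
  (C) [kg·m²·s⁻²] / [m²] = kg·s⁻²
  (D) V·s·m⁻² = J·C⁻¹·s·m⁻² = kg·s⁻²·A⁻¹
  (E) Wb·m⁻² = V·s·m⁻² = kg·s⁻²·A⁻¹
  (F) [kg·m·s⁻³·A⁻¹] / [m·s⁻¹] = kg·s⁻²·A⁻¹
All reduce to kg·s⁻²·A⁻¹ except (C), which is kg·s⁻².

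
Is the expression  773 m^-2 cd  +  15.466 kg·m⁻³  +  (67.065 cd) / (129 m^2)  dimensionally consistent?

No

Expand each in SI base units:
  773 m^-2 cd:  m⁻²·cd
  15.466 kg·m⁻³:  kg·m⁻³
  (67.065 cd) / (129 m^2):  [cd] / [m²] = m⁻²·cd
The terms do not share a single dimension (kg·m⁻³ vs m⁻²·cd).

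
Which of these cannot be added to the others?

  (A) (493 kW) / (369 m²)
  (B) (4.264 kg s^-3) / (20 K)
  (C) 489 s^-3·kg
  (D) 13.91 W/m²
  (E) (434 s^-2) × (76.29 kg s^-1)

Expand each in SI base units:
  (A) [kg·m²·s⁻³] / [m²] = kg·s⁻³
  (B) [kg·s⁻³] / [K] = kg·s⁻³·K⁻¹
  (C) kg·s⁻³
  (D) W·m⁻² = J·s⁻¹·m⁻² = kg·s⁻³
  (E) [s⁻²] · [kg·s⁻¹] = kg·s⁻³
All reduce to kg·s⁻³ except (B), which is kg·s⁻³·K⁻¹.

(B)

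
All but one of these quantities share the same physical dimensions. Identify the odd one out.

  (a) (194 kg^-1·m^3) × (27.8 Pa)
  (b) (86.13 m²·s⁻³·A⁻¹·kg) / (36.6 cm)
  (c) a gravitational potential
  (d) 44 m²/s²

Dimensions:
  (a) [kg⁻¹·m³] · [kg·m⁻¹·s⁻²] = m²·s⁻²
  (b) [kg·m²·s⁻³·A⁻¹] / [m] = kg·m·s⁻³·A⁻¹
  (c) [gravitational potential] = m²·s⁻²
  (d) m²·s⁻²
All reduce to m²·s⁻² except (b), which is kg·m·s⁻³·A⁻¹.

(b)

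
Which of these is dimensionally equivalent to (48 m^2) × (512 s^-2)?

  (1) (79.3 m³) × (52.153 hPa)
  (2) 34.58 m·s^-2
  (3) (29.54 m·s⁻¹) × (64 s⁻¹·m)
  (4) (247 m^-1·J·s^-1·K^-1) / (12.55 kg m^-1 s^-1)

Reference: [m²] · [s⁻²] = m²·s⁻².
Each option:
  (1) [m³] · [kg·m⁻¹·s⁻²] = kg·m²·s⁻²
  (2) m·s⁻²
  (3) [m·s⁻¹] · [m·s⁻¹] = m²·s⁻²  ← same
  (4) [kg·m·s⁻³·K⁻¹] / [kg·m⁻¹·s⁻¹] = m²·s⁻²·K⁻¹
Only (3) matches m²·s⁻².

(3)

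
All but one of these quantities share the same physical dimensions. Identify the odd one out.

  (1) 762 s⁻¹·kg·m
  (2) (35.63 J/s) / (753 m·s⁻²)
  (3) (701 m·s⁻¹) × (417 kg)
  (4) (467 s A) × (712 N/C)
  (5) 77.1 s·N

Expand each in SI base units:
  (1) kg·m·s⁻¹
  (2) [kg·m²·s⁻³] / [m·s⁻²] = kg·m·s⁻¹
  (3) [m·s⁻¹] · [kg] = kg·m·s⁻¹
  (4) [s·A] · [kg·m·s⁻³·A⁻¹] = kg·m·s⁻²
  (5) N·s = kg·m·s⁻²·s = kg·m·s⁻¹
All reduce to kg·m·s⁻¹ except (4), which is kg·m·s⁻².

(4)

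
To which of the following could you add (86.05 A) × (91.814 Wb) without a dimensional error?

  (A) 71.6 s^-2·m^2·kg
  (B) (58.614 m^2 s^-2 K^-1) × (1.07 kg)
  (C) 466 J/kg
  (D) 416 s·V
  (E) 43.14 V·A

(A)

Reference: [A] · [kg·m²·s⁻²·A⁻¹] = kg·m²·s⁻².
Each option:
  (A) kg·m²·s⁻²  ← same
  (B) [m²·s⁻²·K⁻¹] · [kg] = kg·m²·s⁻²·K⁻¹
  (C) J·kg⁻¹ = N·m·kg⁻¹ = m²·s⁻²
  (D) V·s = J·C⁻¹·s = kg·m²·s⁻²·A⁻¹
  (E) V·A = J·C⁻¹·A = kg·m²·s⁻³
Only (A) matches kg·m²·s⁻².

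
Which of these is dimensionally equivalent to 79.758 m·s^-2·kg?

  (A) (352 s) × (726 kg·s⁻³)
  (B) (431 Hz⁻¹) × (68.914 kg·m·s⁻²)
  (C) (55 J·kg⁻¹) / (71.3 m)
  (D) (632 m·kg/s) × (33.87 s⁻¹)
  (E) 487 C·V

Reference: kg·m·s⁻².
Each option:
  (A) [s] · [kg·s⁻³] = kg·s⁻²
  (B) [s] · [kg·m·s⁻²] = kg·m·s⁻¹
  (C) [m²·s⁻²] / [m] = m·s⁻²
  (D) [kg·m·s⁻¹] · [s⁻¹] = kg·m·s⁻²  ← same
  (E) C·V = s·A·J·C⁻¹ = kg·m²·s⁻²
Only (D) matches kg·m·s⁻².

(D)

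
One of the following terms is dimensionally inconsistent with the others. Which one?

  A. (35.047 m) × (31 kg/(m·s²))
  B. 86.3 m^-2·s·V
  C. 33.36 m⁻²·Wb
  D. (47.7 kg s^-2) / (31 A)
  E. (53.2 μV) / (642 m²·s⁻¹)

Dimensions:
  A. [m] · [kg·m⁻¹·s⁻²] = kg·s⁻²
  B. V·s·m⁻² = J·C⁻¹·s·m⁻² = kg·s⁻²·A⁻¹
  C. Wb·m⁻² = V·s·m⁻² = kg·s⁻²·A⁻¹
  D. [kg·s⁻²] / [A] = kg·s⁻²·A⁻¹
  E. [kg·m²·s⁻³·A⁻¹] / [m²·s⁻¹] = kg·s⁻²·A⁻¹
All reduce to kg·s⁻²·A⁻¹ except A., which is kg·s⁻².

A.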